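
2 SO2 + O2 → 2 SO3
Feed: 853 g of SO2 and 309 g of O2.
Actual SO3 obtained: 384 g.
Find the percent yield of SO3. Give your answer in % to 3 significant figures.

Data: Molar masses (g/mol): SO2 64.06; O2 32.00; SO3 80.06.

n(SO2) = 853.0 / 64.06 = 13.32 mol
n(O2) = 309.0 / 32.00 = 9.656 mol
n/ν for SO2 = 13.32/2 = 6.660
n/ν for O2 = 9.656/1 = 9.656
Smallest n/ν is SO2 → limiting reagent.
theoretical n(SO3) = (2/2) × 13.32 = 13.32 mol → 1066 g
% yield = 384 / 1066 × 100 = 36.02 %

36.0 %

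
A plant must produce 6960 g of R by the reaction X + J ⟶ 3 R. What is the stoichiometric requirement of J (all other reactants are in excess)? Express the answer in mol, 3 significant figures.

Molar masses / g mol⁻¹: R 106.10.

n(R) = 6960 / 106.10 = 65.60 mol
n(J) = (1/3) × 65.60 = 21.87 mol

21.9 mol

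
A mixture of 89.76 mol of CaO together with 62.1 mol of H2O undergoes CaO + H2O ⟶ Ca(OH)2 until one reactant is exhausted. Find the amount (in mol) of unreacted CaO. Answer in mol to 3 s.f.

27.7 mol

n(CaO) = 89.76 mol
n(H2O) = 62.10 mol
n/ν → CaO: 89.76, H2O: 62.10; H2O is limiting.
CaO consumed = (1/1) × 62.10 = 62.10 mol
CaO remaining = 89.76 − 62.10 = 27.66 mol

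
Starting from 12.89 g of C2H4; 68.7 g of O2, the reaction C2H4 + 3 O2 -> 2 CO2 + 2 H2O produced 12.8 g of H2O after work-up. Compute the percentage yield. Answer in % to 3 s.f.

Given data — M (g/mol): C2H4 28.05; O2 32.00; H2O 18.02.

n(C2H4) = 12.89 / 28.05 = 0.4595 mol
n(O2) = 68.70 / 32.00 = 2.147 mol
n/ν for C2H4 = 0.4595/1 = 0.4595
n/ν for O2 = 2.147/3 = 0.7157
Smallest n/ν is C2H4 → limiting reagent.
theoretical n(H2O) = (2/1) × 0.4595 = 0.9190 mol → 16.56 g
% yield = 12.8 / 16.56 × 100 = 77.29 %

77.3 %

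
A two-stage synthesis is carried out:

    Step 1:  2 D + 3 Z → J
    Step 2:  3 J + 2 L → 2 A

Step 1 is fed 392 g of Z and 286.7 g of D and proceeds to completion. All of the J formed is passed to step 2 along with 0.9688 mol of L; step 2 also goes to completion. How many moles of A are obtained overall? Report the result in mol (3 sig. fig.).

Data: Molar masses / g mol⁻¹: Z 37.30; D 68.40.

0.969 mol

Step 1:
n(Z) = 392.0 / 37.30 = 10.51 mol
n(D) = 286.7 / 68.40 = 4.192 mol
n/ν for Z = 10.51/3 = 3.503
n/ν for D = 4.192/2 = 2.096
Smallest n/ν is D → limiting reagent.
n(J) produced = (1/2) × 4.192 = 2.096 mol
Step 2:
n(J) available = 2.096 mol
n(L) = 0.9688 mol
n/ν for J = 2.096/3 = 0.6987
n/ν for L = 0.9688/2 = 0.4844
Smallest n/ν is L → limiting reagent.
n(A) = (2/2) × 0.9688 = 0.9688 mol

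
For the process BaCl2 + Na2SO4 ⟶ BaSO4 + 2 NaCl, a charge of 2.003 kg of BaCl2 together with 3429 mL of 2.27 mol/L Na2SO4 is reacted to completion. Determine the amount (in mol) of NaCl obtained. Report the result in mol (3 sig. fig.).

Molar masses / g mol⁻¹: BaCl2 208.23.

15.6 mol

n(BaCl2) = 2.003×1000 / 208.23 = 9.619 mol
n(Na2SO4) = 2.27 × 3429/1000 = 7.784 mol
n/ν for BaCl2 = 9.619/1 = 9.619
n/ν for Na2SO4 = 7.784/1 = 7.784
Smallest n/ν is Na2SO4 → limiting reagent.
n(NaCl) = (2/1) × 7.784 = 15.57 mol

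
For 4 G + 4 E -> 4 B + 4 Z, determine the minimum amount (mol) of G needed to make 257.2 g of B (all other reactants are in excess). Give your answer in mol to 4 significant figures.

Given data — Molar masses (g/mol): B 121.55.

2.116 mol

n(B) = 257.2 / 121.55 = 2.116 mol
n(G) = (4/4) × 2.116 = 2.116 mol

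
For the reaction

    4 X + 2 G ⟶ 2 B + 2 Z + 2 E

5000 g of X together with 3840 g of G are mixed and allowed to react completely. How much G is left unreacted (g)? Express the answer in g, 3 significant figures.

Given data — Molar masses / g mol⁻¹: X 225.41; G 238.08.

n(X) = 5000 / 225.41 = 22.18 mol
n(G) = 3840 / 238.08 = 16.13 mol
n/ν → X: 5.545, G: 8.065; X is limiting.
G consumed = (2/4) × 22.18 = 11.09 mol
G remaining = 16.13 − 11.09 = 5.040 mol
mass = 5.040 × 238.08 = 1200 g

1200 g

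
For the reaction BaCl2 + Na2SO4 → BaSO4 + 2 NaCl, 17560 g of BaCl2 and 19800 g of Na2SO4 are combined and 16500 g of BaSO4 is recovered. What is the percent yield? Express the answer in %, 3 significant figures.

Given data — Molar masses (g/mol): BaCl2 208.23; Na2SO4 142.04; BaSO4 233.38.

n(BaCl2) = 17560 / 208.23 = 84.33 mol
n(Na2SO4) = 19800 / 142.04 = 139.4 mol
n/ν → BaCl2: 84.33, Na2SO4: 139.4; BaCl2 is limiting.
theoretical n(BaSO4) = (1/1) × 84.33 = 84.33 mol → 19680 g
% yield = 16500 / 19680 × 100 = 83.84 %

83.8 %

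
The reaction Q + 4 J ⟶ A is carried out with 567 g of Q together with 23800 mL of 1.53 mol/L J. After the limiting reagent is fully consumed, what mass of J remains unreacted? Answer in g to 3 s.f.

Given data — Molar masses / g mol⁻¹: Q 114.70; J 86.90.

1450 g

n(Q) = 567.0 / 114.70 = 4.943 mol
n(J) = 1.53 × 23800/1000 = 36.41 mol
n/ν for Q = 4.943/1 = 4.943
n/ν for J = 36.41/4 = 9.103
Smallest n/ν is Q → limiting reagent.
J consumed = (4/1) × 4.943 = 19.77 mol
J remaining = 36.41 − 19.77 = 16.64 mol
mass = 16.64 × 86.90 = 1446 g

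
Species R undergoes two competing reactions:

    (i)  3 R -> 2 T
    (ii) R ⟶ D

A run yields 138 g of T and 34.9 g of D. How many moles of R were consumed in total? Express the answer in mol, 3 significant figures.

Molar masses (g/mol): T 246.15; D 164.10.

1.05 mol

n(T) = 138 / 246.15 = 0.5606 mol
n(D) = 34.9 / 164.10 = 0.2127 mol
n(R) via (i) = (3/2)×0.5606 = 0.8409 mol
n(R) via (ii) = (1/1)×0.2127 = 0.2127 mol
total n(R) = 0.8409 + 0.2127 = 1.054 mol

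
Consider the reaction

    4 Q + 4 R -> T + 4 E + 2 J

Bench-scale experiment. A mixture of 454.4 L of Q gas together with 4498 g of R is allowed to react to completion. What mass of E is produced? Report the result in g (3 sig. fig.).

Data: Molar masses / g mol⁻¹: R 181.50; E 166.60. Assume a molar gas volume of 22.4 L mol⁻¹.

n(Q) = 454.4 / 22.4 = 20.29 mol
n(R) = 4498 / 181.50 = 24.78 mol
n/ν → Q: 5.073, R: 6.195; Q is limiting.
n(E) = (4/4) × 20.29 = 20.29 mol
mass = 20.29 × 166.60 = 3380 g

3380 g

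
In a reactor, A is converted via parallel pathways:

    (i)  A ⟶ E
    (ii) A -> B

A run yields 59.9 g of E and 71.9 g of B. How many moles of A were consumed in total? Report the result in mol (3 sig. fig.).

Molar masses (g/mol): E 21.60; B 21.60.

6.10 mol

n(E) = 59.9 / 21.60 = 2.773 mol
n(B) = 71.9 / 21.60 = 3.329 mol
n(A) via (i) = (1/1)×2.773 = 2.773 mol
n(A) via (ii) = (1/1)×3.329 = 3.329 mol
total n(A) = 2.773 + 3.329 = 6.102 mol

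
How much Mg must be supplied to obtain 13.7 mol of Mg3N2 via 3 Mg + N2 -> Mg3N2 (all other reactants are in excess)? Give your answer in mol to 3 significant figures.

n(Mg3N2) = 13.70 mol
n(Mg) = (3/1) × 13.70 = 41.10 mol

41.1 mol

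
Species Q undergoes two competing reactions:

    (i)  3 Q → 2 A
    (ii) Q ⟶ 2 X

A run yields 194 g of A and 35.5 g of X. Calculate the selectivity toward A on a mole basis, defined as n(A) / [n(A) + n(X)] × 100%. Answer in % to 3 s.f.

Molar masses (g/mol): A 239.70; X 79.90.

64.6 %

n(A) = 194 / 239.70 = 0.8093 mol
n(X) = 35.5 / 79.90 = 0.4443 mol
selectivity = 0.8093/(0.8093+0.4443) × 100 = 64.56 %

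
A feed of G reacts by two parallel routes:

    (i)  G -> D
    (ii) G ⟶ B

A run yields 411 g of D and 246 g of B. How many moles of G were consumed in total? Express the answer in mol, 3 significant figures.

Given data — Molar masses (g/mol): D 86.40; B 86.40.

n(D) = 411 / 86.40 = 4.757 mol
n(B) = 246 / 86.40 = 2.847 mol
n(G) via (i) = (1/1)×4.757 = 4.757 mol
n(G) via (ii) = (1/1)×2.847 = 2.847 mol
total n(G) = 4.757 + 2.847 = 7.604 mol

7.60 mol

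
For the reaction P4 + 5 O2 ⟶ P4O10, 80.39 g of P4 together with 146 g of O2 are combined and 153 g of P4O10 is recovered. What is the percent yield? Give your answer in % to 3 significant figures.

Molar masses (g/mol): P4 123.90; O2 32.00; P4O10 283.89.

n(P4) = 80.39 / 123.90 = 0.6488 mol
n(O2) = 146.0 / 32.00 = 4.563 mol
n/ν for P4 = 0.6488/1 = 0.6488
n/ν for O2 = 4.563/5 = 0.9126
Smallest n/ν is P4 → limiting reagent.
theoretical n(P4O10) = (1/1) × 0.6488 = 0.6488 mol → 184.2 g
% yield = 153 / 184.2 × 100 = 83.06 %

83.1 %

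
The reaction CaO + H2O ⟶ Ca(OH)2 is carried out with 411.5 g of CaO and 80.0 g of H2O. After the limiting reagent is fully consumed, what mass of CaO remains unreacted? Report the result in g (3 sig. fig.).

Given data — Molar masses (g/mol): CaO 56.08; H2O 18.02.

n(CaO) = 411.5 / 56.08 = 7.338 mol
n(H2O) = 80.00 / 18.02 = 4.440 mol
n/ν → CaO: 7.338, H2O: 4.440; H2O is limiting.
CaO consumed = (1/1) × 4.440 = 4.440 mol
CaO remaining = 7.338 − 4.440 = 2.898 mol
mass = 2.898 × 56.08 = 162.5 g

163 g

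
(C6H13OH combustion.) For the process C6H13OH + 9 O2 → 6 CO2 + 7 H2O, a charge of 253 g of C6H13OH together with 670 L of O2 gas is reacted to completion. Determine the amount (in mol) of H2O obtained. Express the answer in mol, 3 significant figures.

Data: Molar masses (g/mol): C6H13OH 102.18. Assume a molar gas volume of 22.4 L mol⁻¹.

n(C6H13OH) = 253.0 / 102.18 = 2.476 mol
n(O2) = 670.0 / 22.4 = 29.91 mol
n/ν for C6H13OH = 2.476/1 = 2.476
n/ν for O2 = 29.91/9 = 3.323
Smallest n/ν is C6H13OH → limiting reagent.
n(H2O) = (7/1) × 2.476 = 17.33 mol

17.3 mol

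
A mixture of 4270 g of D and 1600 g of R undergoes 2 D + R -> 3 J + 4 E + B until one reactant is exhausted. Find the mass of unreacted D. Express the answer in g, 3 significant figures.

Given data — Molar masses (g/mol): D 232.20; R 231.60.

1060 g

n(D) = 4270 / 232.20 = 18.39 mol
n(R) = 1600 / 231.60 = 6.908 mol
n/ν → D: 9.195, R: 6.908; R is limiting.
D consumed = (2/1) × 6.908 = 13.82 mol
D remaining = 18.39 − 13.82 = 4.570 mol
mass = 4.570 × 232.20 = 1061 g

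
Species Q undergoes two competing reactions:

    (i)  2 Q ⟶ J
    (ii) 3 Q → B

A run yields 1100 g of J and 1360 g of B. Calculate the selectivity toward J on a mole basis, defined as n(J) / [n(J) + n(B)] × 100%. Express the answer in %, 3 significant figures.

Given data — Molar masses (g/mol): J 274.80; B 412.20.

54.8 %

n(J) = 1100 / 274.80 = 4.003 mol
n(B) = 1360 / 412.20 = 3.299 mol
selectivity = 4.003/(4.003+3.299) × 100 = 54.82 %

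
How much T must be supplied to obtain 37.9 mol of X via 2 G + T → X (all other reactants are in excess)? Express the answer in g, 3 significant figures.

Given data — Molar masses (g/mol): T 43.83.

1660 g

n(X) = 37.90 mol
n(T) = (1/1) × 37.90 = 37.90 mol
mass = 37.90 × 43.83 = 1661 g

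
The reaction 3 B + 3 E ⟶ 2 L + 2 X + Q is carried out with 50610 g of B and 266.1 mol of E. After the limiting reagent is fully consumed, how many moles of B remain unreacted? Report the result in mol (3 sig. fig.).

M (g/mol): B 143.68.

86.1 mol

n(B) = 50610 / 143.68 = 352.2 mol
n(E) = 266.1 mol
n/ν → B: 117.4, E: 88.70; E is limiting.
B consumed = (3/3) × 266.1 = 266.1 mol
B remaining = 352.2 − 266.1 = 86.10 mol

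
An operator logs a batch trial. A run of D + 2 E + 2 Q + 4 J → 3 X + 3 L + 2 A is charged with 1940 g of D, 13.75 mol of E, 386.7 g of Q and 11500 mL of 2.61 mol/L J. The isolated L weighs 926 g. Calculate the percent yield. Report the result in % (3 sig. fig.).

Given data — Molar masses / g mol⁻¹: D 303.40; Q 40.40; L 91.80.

n(D) = 1940 / 303.40 = 6.394 mol
n(E) = 13.75 mol
n(Q) = 386.7 / 40.40 = 9.572 mol
n(J) = 2.61 × 11500/1000 = 30.02 mol
n/ν → D: 6.394, E: 6.875, Q: 4.786, J: 7.505; Q is limiting.
theoretical n(L) = (3/2) × 9.572 = 14.36 mol → 1318 g
% yield = 926 / 1318 × 100 = 70.26 %

70.3 %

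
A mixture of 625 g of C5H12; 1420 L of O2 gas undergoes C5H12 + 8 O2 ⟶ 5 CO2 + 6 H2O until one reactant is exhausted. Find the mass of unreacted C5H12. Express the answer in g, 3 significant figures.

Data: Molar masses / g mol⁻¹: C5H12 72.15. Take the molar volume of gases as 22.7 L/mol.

n(C5H12) = 625.0 / 72.15 = 8.663 mol
n(O2) = 1420 / 22.7 = 62.56 mol
n/ν → C5H12: 8.663, O2: 7.820; O2 is limiting.
C5H12 consumed = (1/8) × 62.56 = 7.820 mol
C5H12 remaining = 8.663 − 7.820 = 0.8430 mol
mass = 0.8430 × 72.15 = 60.82 g

60.8 g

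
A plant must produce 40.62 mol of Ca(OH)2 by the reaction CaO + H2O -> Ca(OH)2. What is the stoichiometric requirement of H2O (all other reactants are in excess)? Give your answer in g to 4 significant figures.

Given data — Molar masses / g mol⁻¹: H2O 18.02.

n(Ca(OH)2) = 40.62 mol
n(H2O) = (1/1) × 40.62 = 40.62 mol
mass = 40.62 × 18.02 = 732.0 g

732.0 g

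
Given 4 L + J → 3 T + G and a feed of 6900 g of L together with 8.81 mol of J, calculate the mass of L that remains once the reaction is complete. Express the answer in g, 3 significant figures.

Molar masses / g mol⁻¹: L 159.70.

n(L) = 6900 / 159.70 = 43.21 mol
n(J) = 8.810 mol
n/ν for L = 43.21/4 = 10.80
n/ν for J = 8.810/1 = 8.810
Smallest n/ν is J → limiting reagent.
L consumed = (4/1) × 8.810 = 35.24 mol
L remaining = 43.21 − 35.24 = 7.970 mol
mass = 7.970 × 159.70 = 1273 g

1270 g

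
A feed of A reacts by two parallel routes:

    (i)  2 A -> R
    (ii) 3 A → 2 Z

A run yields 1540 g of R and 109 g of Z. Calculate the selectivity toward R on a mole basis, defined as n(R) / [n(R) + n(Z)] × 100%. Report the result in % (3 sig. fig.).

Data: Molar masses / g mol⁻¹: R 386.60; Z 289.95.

91.4 %

n(R) = 1540 / 386.60 = 3.983 mol
n(Z) = 109 / 289.95 = 0.3759 mol
selectivity = 3.983/(3.983+0.3759) × 100 = 91.38 %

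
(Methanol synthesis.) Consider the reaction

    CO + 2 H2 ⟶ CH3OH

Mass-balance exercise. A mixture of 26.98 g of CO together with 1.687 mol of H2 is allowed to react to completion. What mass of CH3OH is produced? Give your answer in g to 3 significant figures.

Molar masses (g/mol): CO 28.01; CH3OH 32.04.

27.0 g

n(CO) = 26.98 / 28.01 = 0.9632 mol
n(H2) = 1.687 mol
n/ν → CO: 0.9632, H2: 0.8435; H2 is limiting.
n(CH3OH) = (1/2) × 1.687 = 0.8435 mol
mass = 0.8435 × 32.04 = 27.03 g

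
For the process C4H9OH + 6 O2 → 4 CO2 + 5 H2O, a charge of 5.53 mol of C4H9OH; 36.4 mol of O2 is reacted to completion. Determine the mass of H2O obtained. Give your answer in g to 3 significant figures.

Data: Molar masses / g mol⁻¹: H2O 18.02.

498 g

n(C4H9OH) = 5.530 mol
n(O2) = 36.40 mol
n/ν for C4H9OH = 5.530/1 = 5.530
n/ν for O2 = 36.40/6 = 6.067
Smallest n/ν is C4H9OH → limiting reagent.
n(H2O) = (5/1) × 5.530 = 27.65 mol
mass = 27.65 × 18.02 = 498.3 g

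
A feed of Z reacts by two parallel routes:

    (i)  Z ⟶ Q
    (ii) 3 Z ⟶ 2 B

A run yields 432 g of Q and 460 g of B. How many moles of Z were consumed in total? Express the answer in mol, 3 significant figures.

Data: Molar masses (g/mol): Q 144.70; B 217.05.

6.16 mol

n(Q) = 432 / 144.70 = 2.985 mol
n(B) = 460 / 217.05 = 2.119 mol
n(Z) via (i) = (1/1)×2.985 = 2.985 mol
n(Z) via (ii) = (3/2)×2.119 = 3.179 mol
total n(Z) = 2.985 + 3.179 = 6.164 mol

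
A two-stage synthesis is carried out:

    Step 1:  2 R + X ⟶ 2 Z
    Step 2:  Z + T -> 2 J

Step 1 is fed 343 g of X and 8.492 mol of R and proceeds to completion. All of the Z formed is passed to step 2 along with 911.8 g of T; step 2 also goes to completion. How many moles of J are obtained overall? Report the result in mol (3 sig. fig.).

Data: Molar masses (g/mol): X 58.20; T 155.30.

11.7 mol

Step 1:
n(X) = 343.0 / 58.20 = 5.893 mol
n(R) = 8.492 mol
n/ν → X: 5.893, R: 4.246; R is limiting.
n(Z) produced = (2/2) × 8.492 = 8.492 mol
Step 2:
n(Z) available = 8.492 mol
n(T) = 911.8 / 155.30 = 5.871 mol
n/ν → Z: 8.492, T: 5.871; T is limiting.
n(J) = (2/1) × 5.871 = 11.74 mol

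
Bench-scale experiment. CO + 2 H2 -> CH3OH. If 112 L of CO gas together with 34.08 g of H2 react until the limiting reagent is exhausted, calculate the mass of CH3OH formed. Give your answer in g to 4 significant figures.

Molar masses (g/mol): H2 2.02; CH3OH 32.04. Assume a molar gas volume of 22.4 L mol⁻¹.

160.2 g

n(CO) = 112.0 / 22.4 = 5.000 mol
n(H2) = 34.08 / 2.02 = 16.87 mol
n/ν for CO = 5.000/1 = 5.000
n/ν for H2 = 16.87/2 = 8.435
Smallest n/ν is CO → limiting reagent.
n(CH3OH) = (1/1) × 5.000 = 5.000 mol
mass = 5.000 × 32.04 = 160.2 g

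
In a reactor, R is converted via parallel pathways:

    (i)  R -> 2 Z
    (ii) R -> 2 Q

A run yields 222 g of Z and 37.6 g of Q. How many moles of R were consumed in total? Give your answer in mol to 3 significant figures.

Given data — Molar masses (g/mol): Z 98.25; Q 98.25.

1.32 mol

n(Z) = 222 / 98.25 = 2.260 mol
n(Q) = 37.6 / 98.25 = 0.3827 mol
n(R) via (i) = (1/2)×2.260 = 1.130 mol
n(R) via (ii) = (1/2)×0.3827 = 0.1914 mol
total n(R) = 1.130 + 0.1914 = 1.321 mol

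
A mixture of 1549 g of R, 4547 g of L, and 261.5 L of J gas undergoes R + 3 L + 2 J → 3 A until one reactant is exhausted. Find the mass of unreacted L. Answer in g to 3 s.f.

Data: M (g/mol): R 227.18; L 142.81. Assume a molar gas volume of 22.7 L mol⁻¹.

n(R) = 1549 / 227.18 = 6.818 mol
n(L) = 4547 / 142.81 = 31.84 mol
n(J) = 261.5 / 22.7 = 11.52 mol
n/ν for R = 6.818/1 = 6.818
n/ν for L = 31.84/3 = 10.61
n/ν for J = 11.52/2 = 5.760
Smallest n/ν is J → limiting reagent.
L consumed = (3/2) × 11.52 = 17.28 mol
L remaining = 31.84 − 17.28 = 14.56 mol
mass = 14.56 × 142.81 = 2079 g

2080 g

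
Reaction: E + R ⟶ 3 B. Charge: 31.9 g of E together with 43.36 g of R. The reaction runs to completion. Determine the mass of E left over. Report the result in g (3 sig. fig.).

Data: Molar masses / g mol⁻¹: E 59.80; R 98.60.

5.60 g

n(E) = 31.90 / 59.80 = 0.5334 mol
n(R) = 43.36 / 98.60 = 0.4398 mol
n/ν for E = 0.5334/1 = 0.5334
n/ν for R = 0.4398/1 = 0.4398
Smallest n/ν is R → limiting reagent.
E consumed = (1/1) × 0.4398 = 0.4398 mol
E remaining = 0.5334 − 0.4398 = 0.09360 mol
mass = 0.09360 × 59.80 = 5.597 g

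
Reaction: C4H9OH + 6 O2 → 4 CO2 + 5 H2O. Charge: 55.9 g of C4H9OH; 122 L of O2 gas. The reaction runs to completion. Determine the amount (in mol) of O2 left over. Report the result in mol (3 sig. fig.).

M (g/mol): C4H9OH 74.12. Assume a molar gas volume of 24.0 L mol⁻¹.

0.558 mol

n(C4H9OH) = 55.90 / 74.12 = 0.7542 mol
n(O2) = 122.0 / 24.0 = 5.083 mol
n/ν for C4H9OH = 0.7542/1 = 0.7542
n/ν for O2 = 5.083/6 = 0.8472
Smallest n/ν is C4H9OH → limiting reagent.
O2 consumed = (6/1) × 0.7542 = 4.525 mol
O2 remaining = 5.083 − 4.525 = 0.5580 mol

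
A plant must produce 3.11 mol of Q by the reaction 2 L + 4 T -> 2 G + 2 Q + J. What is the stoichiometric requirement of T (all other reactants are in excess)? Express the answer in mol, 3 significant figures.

6.22 mol

n(Q) = 3.110 mol
n(T) = (4/2) × 3.110 = 6.220 mol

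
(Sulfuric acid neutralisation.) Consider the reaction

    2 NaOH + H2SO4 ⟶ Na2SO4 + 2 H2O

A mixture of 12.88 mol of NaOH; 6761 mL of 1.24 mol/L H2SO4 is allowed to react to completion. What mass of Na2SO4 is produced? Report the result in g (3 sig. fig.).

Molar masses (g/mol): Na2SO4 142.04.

915 g

n(NaOH) = 12.88 mol
n(H2SO4) = 1.24 × 6761/1000 = 8.384 mol
n/ν → NaOH: 6.440, H2SO4: 8.384; NaOH is limiting.
n(Na2SO4) = (1/2) × 12.88 = 6.440 mol
mass = 6.440 × 142.04 = 914.7 g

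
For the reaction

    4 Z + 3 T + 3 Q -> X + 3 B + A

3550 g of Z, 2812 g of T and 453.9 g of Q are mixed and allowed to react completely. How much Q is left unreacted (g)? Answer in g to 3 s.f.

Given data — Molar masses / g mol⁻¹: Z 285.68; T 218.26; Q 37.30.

106 g

n(Z) = 3550 / 285.68 = 12.43 mol
n(T) = 2812 / 218.26 = 12.88 mol
n(Q) = 453.9 / 37.30 = 12.17 mol
n/ν for Z = 12.43/4 = 3.108
n/ν for T = 12.88/3 = 4.293
n/ν for Q = 12.17/3 = 4.057
Smallest n/ν is Z → limiting reagent.
Q consumed = (3/4) × 12.43 = 9.323 mol
Q remaining = 12.17 − 9.323 = 2.847 mol
mass = 2.847 × 37.30 = 106.2 g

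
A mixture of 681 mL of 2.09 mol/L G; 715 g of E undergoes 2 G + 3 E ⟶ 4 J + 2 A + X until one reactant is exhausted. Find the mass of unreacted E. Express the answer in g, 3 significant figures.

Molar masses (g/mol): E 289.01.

98.0 g

n(G) = 2.09 × 681.0/1000 = 1.423 mol
n(E) = 715.0 / 289.01 = 2.474 mol
n/ν for G = 1.423/2 = 0.7115
n/ν for E = 2.474/3 = 0.8247
Smallest n/ν is G → limiting reagent.
E consumed = (3/2) × 1.423 = 2.135 mol
E remaining = 2.474 − 2.135 = 0.3390 mol
mass = 0.3390 × 289.01 = 97.97 g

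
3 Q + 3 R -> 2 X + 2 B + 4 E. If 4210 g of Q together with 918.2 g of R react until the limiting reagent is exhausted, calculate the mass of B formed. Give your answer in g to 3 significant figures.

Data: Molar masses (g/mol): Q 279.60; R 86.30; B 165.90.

1180 g

n(Q) = 4210 / 279.60 = 15.06 mol
n(R) = 918.2 / 86.30 = 10.64 mol
n/ν for Q = 15.06/3 = 5.020
n/ν for R = 10.64/3 = 3.547
Smallest n/ν is R → limiting reagent.
n(B) = (2/3) × 10.64 = 7.093 mol
mass = 7.093 × 165.90 = 1177 g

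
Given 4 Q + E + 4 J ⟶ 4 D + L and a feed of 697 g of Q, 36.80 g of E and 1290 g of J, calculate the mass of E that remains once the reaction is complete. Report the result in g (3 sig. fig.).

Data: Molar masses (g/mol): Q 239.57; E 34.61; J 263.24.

n(Q) = 697.0 / 239.57 = 2.909 mol
n(E) = 36.80 / 34.61 = 1.063 mol
n(J) = 1290 / 263.24 = 4.900 mol
n/ν for Q = 2.909/4 = 0.7273
n/ν for E = 1.063/1 = 1.063
n/ν for J = 4.900/4 = 1.225
Smallest n/ν is Q → limiting reagent.
E consumed = (1/4) × 2.909 = 0.7273 mol
E remaining = 1.063 − 0.7273 = 0.3357 mol
mass = 0.3357 × 34.61 = 11.62 g

11.6 g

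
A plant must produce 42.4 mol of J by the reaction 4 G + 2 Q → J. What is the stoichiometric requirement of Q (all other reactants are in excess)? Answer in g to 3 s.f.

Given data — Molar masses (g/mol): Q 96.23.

n(J) = 42.40 mol
n(Q) = (2/1) × 42.40 = 84.80 mol
mass = 84.80 × 96.23 = 8160 g

8160 g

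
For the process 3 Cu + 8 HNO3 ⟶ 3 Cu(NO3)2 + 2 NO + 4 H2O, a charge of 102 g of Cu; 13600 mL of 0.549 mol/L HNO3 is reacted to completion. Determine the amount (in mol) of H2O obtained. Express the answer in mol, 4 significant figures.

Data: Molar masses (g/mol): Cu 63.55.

2.140 mol

n(Cu) = 102.0 / 63.55 = 1.605 mol
n(HNO3) = 0.549 × 13600/1000 = 7.466 mol
n/ν for Cu = 1.605/3 = 0.5350
n/ν for HNO3 = 7.466/8 = 0.9333
Smallest n/ν is Cu → limiting reagent.
n(H2O) = (4/3) × 1.605 = 2.140 mol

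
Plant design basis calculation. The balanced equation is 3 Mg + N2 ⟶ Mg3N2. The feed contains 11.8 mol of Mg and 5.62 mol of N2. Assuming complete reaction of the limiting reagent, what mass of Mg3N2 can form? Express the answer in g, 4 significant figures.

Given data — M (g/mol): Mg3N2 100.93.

397.0 g

n(Mg) = 11.80 mol
n(N2) = 5.620 mol
n/ν → Mg: 3.933, N2: 5.620; Mg is limiting.
n(Mg3N2) = (1/3) × 11.80 = 3.933 mol
mass = 3.933 × 100.93 = 397.0 g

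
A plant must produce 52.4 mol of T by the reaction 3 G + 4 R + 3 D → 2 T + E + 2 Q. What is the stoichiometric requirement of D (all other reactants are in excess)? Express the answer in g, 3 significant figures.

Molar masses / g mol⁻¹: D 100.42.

7890 g

n(T) = 52.40 mol
n(D) = (3/2) × 52.40 = 78.60 mol
mass = 78.60 × 100.42 = 7893 g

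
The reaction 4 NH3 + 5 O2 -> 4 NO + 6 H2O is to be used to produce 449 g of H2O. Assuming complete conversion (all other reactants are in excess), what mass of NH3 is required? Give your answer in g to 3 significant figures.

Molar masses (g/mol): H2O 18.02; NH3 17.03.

n(H2O) = 449 / 18.02 = 24.92 mol
n(NH3) = (4/6) × 24.92 = 16.61 mol
mass = 16.61 × 17.03 = 282.9 g

283 g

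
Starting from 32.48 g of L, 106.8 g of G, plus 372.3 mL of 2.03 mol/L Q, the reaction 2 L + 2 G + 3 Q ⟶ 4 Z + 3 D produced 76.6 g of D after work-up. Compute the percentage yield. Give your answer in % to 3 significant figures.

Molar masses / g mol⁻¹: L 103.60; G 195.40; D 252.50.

n(L) = 32.48 / 103.60 = 0.3135 mol
n(G) = 106.8 / 195.40 = 0.5466 mol
n(Q) = 2.03 × 372.3/1000 = 0.7558 mol
n/ν for L = 0.3135/2 = 0.1568
n/ν for G = 0.5466/2 = 0.2733
n/ν for Q = 0.7558/3 = 0.2519
Smallest n/ν is L → limiting reagent.
theoretical n(D) = (3/2) × 0.3135 = 0.4703 mol → 118.8 g
% yield = 76.6 / 118.8 × 100 = 64.48 %

64.5 %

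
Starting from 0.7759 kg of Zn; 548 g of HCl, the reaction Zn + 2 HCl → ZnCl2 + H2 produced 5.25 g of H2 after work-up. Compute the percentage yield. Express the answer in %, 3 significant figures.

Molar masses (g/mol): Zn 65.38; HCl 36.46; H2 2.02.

34.6 %

n(Zn) = 0.7759×1000 / 65.38 = 11.87 mol
n(HCl) = 548.0 / 36.46 = 15.03 mol
n/ν → Zn: 11.87, HCl: 7.515; HCl is limiting.
theoretical n(H2) = (1/2) × 15.03 = 7.515 mol → 15.18 g
% yield = 5.25 / 15.18 × 100 = 34.58 %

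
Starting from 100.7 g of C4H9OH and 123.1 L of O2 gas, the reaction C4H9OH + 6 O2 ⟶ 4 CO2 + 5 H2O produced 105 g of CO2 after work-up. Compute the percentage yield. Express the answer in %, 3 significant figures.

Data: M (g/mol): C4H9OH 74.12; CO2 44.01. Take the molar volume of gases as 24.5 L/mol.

71.2 %

n(C4H9OH) = 100.7 / 74.12 = 1.359 mol
n(O2) = 123.1 / 24.5 = 5.024 mol
n/ν for C4H9OH = 1.359/1 = 1.359
n/ν for O2 = 5.024/6 = 0.8373
Smallest n/ν is O2 → limiting reagent.
theoretical n(CO2) = (4/6) × 5.024 = 3.349 mol → 147.4 g
% yield = 105 / 147.4 × 100 = 71.23 %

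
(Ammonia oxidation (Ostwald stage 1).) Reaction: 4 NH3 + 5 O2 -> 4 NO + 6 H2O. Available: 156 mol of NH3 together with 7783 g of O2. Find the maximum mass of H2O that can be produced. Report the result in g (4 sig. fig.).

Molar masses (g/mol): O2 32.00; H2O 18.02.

4217 g

n(NH3) = 156.0 mol
n(O2) = 7783 / 32.00 = 243.2 mol
n/ν for NH3 = 156.0/4 = 39.00
n/ν for O2 = 243.2/5 = 48.64
Smallest n/ν is NH3 → limiting reagent.
n(H2O) = (6/4) × 156.0 = 234.0 mol
mass = 234.0 × 18.02 = 4217 g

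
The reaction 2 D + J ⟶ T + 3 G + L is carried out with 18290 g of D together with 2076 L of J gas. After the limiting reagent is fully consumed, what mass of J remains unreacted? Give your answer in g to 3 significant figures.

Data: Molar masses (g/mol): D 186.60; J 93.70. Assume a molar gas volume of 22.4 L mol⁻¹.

4090 g

n(D) = 18290 / 186.60 = 98.02 mol
n(J) = 2076 / 22.4 = 92.68 mol
n/ν for D = 98.02/2 = 49.01
n/ν for J = 92.68/1 = 92.68
Smallest n/ν is D → limiting reagent.
J consumed = (1/2) × 98.02 = 49.01 mol
J remaining = 92.68 − 49.01 = 43.67 mol
mass = 43.67 × 93.70 = 4092 g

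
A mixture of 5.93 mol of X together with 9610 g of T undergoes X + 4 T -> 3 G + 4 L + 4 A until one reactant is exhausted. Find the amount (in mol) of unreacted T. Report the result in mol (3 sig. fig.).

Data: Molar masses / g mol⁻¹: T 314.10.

n(X) = 5.930 mol
n(T) = 9610 / 314.10 = 30.60 mol
n/ν for X = 5.930/1 = 5.930
n/ν for T = 30.60/4 = 7.650
Smallest n/ν is X → limiting reagent.
T consumed = (4/1) × 5.930 = 23.72 mol
T remaining = 30.60 − 23.72 = 6.880 mol

6.88 mol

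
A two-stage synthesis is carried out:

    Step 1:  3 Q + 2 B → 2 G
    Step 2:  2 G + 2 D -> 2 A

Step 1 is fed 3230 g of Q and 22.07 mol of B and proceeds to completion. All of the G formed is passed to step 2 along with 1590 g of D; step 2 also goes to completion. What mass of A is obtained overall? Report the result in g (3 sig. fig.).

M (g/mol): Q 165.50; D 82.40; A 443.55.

Step 1:
n(Q) = 3230 / 165.50 = 19.52 mol
n(B) = 22.07 mol
n/ν for Q = 19.52/3 = 6.507
n/ν for B = 22.07/2 = 11.04
Smallest n/ν is Q → limiting reagent.
n(G) produced = (2/3) × 19.52 = 13.01 mol
Step 2:
n(G) available = 13.01 mol
n(D) = 1590 / 82.40 = 19.30 mol
n/ν for G = 13.01/2 = 6.505
n/ν for D = 19.30/2 = 9.650
Smallest n/ν is G → limiting reagent.
n(A) = (2/2) × 13.01 = 13.01 mol
mass = 13.01 × 443.55 = 5771 g

5770 g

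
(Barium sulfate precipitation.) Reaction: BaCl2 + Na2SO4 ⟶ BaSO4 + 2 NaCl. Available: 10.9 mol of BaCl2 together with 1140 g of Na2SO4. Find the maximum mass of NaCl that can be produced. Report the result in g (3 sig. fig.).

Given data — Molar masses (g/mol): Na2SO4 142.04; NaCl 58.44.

938 g

n(BaCl2) = 10.90 mol
n(Na2SO4) = 1140 / 142.04 = 8.026 mol
n/ν for BaCl2 = 10.90/1 = 10.90
n/ν for Na2SO4 = 8.026/1 = 8.026
Smallest n/ν is Na2SO4 → limiting reagent.
n(NaCl) = (2/1) × 8.026 = 16.05 mol
mass = 16.05 × 58.44 = 938.0 g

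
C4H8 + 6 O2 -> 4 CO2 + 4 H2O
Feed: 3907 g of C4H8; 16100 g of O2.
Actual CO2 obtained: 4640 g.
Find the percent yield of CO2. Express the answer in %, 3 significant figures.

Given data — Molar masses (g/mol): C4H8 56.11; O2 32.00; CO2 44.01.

n(C4H8) = 3907 / 56.11 = 69.63 mol
n(O2) = 16100 / 32.00 = 503.1 mol
n/ν for C4H8 = 69.63/1 = 69.63
n/ν for O2 = 503.1/6 = 83.85
Smallest n/ν is C4H8 → limiting reagent.
theoretical n(CO2) = (4/1) × 69.63 = 278.5 mol → 12260 g
% yield = 4640 / 12260 × 100 = 37.85 %

37.9 %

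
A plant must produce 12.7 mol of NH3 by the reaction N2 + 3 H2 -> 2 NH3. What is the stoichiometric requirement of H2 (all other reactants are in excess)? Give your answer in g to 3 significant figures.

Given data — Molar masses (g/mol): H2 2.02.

38.5 g

n(NH3) = 12.70 mol
n(H2) = (3/2) × 12.70 = 19.05 mol
mass = 19.05 × 2.02 = 38.48 g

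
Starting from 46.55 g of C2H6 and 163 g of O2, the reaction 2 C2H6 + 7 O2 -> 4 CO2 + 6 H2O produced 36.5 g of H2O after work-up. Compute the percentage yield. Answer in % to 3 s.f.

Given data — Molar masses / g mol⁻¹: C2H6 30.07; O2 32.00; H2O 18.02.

46.4 %

n(C2H6) = 46.55 / 30.07 = 1.548 mol
n(O2) = 163.0 / 32.00 = 5.094 mol
n/ν for C2H6 = 1.548/2 = 0.7740
n/ν for O2 = 5.094/7 = 0.7277
Smallest n/ν is O2 → limiting reagent.
theoretical n(H2O) = (6/7) × 5.094 = 4.366 mol → 78.68 g
% yield = 36.5 / 78.68 × 100 = 46.39 %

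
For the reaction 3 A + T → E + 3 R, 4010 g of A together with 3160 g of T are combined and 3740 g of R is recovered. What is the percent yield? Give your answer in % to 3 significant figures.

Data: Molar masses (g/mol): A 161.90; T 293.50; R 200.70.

75.2 %

n(A) = 4010 / 161.90 = 24.77 mol
n(T) = 3160 / 293.50 = 10.77 mol
n/ν → A: 8.257, T: 10.77; A is limiting.
theoretical n(R) = (3/3) × 24.77 = 24.77 mol → 4971 g
% yield = 3740 / 4971 × 100 = 75.24 %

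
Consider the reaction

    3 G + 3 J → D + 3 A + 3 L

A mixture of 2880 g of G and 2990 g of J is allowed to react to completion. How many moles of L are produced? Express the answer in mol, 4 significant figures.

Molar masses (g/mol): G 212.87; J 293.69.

10.18 mol

n(G) = 2880 / 212.87 = 13.53 mol
n(J) = 2990 / 293.69 = 10.18 mol
n/ν for G = 13.53/3 = 4.510
n/ν for J = 10.18/3 = 3.393
Smallest n/ν is J → limiting reagent.
n(L) = (3/3) × 10.18 = 10.18 mol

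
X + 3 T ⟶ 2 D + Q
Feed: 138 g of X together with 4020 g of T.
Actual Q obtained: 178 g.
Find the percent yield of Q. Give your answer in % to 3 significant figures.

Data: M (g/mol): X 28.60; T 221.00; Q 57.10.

64.6 %

n(X) = 138.0 / 28.60 = 4.825 mol
n(T) = 4020 / 221.00 = 18.19 mol
n/ν → X: 4.825, T: 6.063; X is limiting.
theoretical n(Q) = (1/1) × 4.825 = 4.825 mol → 275.5 g
% yield = 178 / 275.5 × 100 = 64.61 %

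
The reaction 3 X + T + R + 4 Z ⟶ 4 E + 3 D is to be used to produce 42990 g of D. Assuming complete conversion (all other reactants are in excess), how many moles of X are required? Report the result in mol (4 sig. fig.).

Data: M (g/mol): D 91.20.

471.4 mol

n(D) = 42990 / 91.20 = 471.4 mol
n(X) = (3/3) × 471.4 = 471.4 mol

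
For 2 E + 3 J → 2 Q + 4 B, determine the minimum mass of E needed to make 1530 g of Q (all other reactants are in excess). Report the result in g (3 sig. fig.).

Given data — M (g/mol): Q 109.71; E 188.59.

n(Q) = 1530 / 109.71 = 13.95 mol
n(E) = (2/2) × 13.95 = 13.95 mol
mass = 13.95 × 188.59 = 2631 g

2630 g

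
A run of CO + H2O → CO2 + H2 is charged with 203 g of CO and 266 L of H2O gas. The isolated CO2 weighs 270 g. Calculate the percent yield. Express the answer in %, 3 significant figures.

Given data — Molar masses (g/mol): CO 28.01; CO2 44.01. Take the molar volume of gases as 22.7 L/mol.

n(CO) = 203.0 / 28.01 = 7.247 mol
n(H2O) = 266.0 / 22.7 = 11.72 mol
n/ν for CO = 7.247/1 = 7.247
n/ν for H2O = 11.72/1 = 11.72
Smallest n/ν is CO → limiting reagent.
theoretical n(CO2) = (1/1) × 7.247 = 7.247 mol → 318.9 g
% yield = 270 / 318.9 × 100 = 84.67 %

84.7 %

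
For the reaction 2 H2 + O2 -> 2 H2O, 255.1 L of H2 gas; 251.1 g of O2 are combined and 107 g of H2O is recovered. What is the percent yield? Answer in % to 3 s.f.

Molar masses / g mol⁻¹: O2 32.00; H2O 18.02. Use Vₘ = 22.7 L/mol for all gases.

n(H2) = 255.1 / 22.7 = 11.24 mol
n(O2) = 251.1 / 32.00 = 7.847 mol
n/ν → H2: 5.620, O2: 7.847; H2 is limiting.
theoretical n(H2O) = (2/2) × 11.24 = 11.24 mol → 202.5 g
% yield = 107 / 202.5 × 100 = 52.84 %

52.8 %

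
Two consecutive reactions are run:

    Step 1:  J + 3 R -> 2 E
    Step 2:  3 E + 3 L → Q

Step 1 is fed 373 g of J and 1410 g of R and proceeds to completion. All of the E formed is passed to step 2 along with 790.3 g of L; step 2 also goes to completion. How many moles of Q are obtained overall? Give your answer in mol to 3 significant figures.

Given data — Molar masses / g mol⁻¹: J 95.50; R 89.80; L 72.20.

2.60 mol

Step 1:
n(J) = 373.0 / 95.50 = 3.906 mol
n(R) = 1410 / 89.80 = 15.70 mol
n/ν → J: 3.906, R: 5.233; J is limiting.
n(E) produced = (2/1) × 3.906 = 7.812 mol
Step 2:
n(E) available = 7.812 mol
n(L) = 790.3 / 72.20 = 10.95 mol
n/ν → E: 2.604, L: 3.650; E is limiting.
n(Q) = (1/3) × 7.812 = 2.604 mol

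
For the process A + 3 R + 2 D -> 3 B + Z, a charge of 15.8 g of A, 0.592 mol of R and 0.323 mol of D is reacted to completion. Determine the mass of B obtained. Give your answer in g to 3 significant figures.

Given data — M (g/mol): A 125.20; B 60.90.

23.1 g

n(A) = 15.80 / 125.20 = 0.1262 mol
n(R) = 0.5920 mol
n(D) = 0.3230 mol
n/ν for A = 0.1262/1 = 0.1262
n/ν for R = 0.5920/3 = 0.1973
n/ν for D = 0.3230/2 = 0.1615
Smallest n/ν is A → limiting reagent.
n(B) = (3/1) × 0.1262 = 0.3786 mol
mass = 0.3786 × 60.90 = 23.06 g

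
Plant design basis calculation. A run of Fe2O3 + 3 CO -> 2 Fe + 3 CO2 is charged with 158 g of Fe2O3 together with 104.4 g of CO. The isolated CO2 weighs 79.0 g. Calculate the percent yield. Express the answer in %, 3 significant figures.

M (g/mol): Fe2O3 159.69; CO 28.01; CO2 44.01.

60.5 %

n(Fe2O3) = 158.0 / 159.69 = 0.9894 mol
n(CO) = 104.4 / 28.01 = 3.727 mol
n/ν for Fe2O3 = 0.9894/1 = 0.9894
n/ν for CO = 3.727/3 = 1.242
Smallest n/ν is Fe2O3 → limiting reagent.
theoretical n(CO2) = (3/1) × 0.9894 = 2.968 mol → 130.6 g
% yield = 79.0 / 130.6 × 100 = 60.49 %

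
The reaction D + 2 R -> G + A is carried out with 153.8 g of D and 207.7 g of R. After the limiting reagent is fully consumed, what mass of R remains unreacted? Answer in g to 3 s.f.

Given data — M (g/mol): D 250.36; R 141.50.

n(D) = 153.8 / 250.36 = 0.6143 mol
n(R) = 207.7 / 141.50 = 1.468 mol
n/ν for D = 0.6143/1 = 0.6143
n/ν for R = 1.468/2 = 0.7340
Smallest n/ν is D → limiting reagent.
R consumed = (2/1) × 0.6143 = 1.229 mol
R remaining = 1.468 − 1.229 = 0.2390 mol
mass = 0.2390 × 141.50 = 33.82 g

33.8 g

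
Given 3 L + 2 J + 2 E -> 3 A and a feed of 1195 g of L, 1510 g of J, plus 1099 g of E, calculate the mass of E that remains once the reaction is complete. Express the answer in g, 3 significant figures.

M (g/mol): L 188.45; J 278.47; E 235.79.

102 g

n(L) = 1195 / 188.45 = 6.341 mol
n(J) = 1510 / 278.47 = 5.422 mol
n(E) = 1099 / 235.79 = 4.661 mol
n/ν for L = 6.341/3 = 2.114
n/ν for J = 5.422/2 = 2.711
n/ν for E = 4.661/2 = 2.331
Smallest n/ν is L → limiting reagent.
E consumed = (2/3) × 6.341 = 4.227 mol
E remaining = 4.661 − 4.227 = 0.4340 mol
mass = 0.4340 × 235.79 = 102.3 g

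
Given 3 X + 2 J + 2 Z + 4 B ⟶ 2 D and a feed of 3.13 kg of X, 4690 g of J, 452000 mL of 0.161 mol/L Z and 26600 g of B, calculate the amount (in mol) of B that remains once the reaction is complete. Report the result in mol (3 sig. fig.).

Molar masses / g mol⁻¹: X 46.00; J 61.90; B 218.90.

30.8 mol

n(X) = 3.130×1000 / 46.00 = 68.04 mol
n(J) = 4690 / 61.90 = 75.77 mol
n(Z) = 0.161 × 452000/1000 = 72.77 mol
n(B) = 26600 / 218.90 = 121.5 mol
n/ν for X = 68.04/3 = 22.68
n/ν for J = 75.77/2 = 37.89
n/ν for Z = 72.77/2 = 36.39
n/ν for B = 121.5/4 = 30.38
Smallest n/ν is X → limiting reagent.
B consumed = (4/3) × 68.04 = 90.72 mol
B remaining = 121.5 − 90.72 = 30.78 mol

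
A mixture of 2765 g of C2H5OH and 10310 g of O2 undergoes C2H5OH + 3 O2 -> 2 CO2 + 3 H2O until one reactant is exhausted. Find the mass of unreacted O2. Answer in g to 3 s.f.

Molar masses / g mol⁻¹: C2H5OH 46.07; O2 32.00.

n(C2H5OH) = 2765 / 46.07 = 60.02 mol
n(O2) = 10310 / 32.00 = 322.2 mol
n/ν for C2H5OH = 60.02/1 = 60.02
n/ν for O2 = 322.2/3 = 107.4
Smallest n/ν is C2H5OH → limiting reagent.
O2 consumed = (3/1) × 60.02 = 180.1 mol
O2 remaining = 322.2 − 180.1 = 142.1 mol
mass = 142.1 × 32.00 = 4547 g

4550 g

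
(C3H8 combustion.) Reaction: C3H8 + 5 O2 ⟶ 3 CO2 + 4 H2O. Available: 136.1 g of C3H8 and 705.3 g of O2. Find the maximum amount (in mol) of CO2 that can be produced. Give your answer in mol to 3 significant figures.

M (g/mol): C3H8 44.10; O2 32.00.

9.26 mol

n(C3H8) = 136.1 / 44.10 = 3.086 mol
n(O2) = 705.3 / 32.00 = 22.04 mol
n/ν → C3H8: 3.086, O2: 4.408; C3H8 is limiting.
n(CO2) = (3/1) × 3.086 = 9.258 mol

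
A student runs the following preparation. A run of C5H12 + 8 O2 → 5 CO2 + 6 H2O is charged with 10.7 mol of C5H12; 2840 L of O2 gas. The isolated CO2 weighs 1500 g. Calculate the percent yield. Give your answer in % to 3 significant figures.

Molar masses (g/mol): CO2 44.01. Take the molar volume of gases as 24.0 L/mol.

n(C5H12) = 10.70 mol
n(O2) = 2840 / 24.0 = 118.3 mol
n/ν → C5H12: 10.70, O2: 14.79; C5H12 is limiting.
theoretical n(CO2) = (5/1) × 10.70 = 53.50 mol → 2355 g
% yield = 1500 / 2355 × 100 = 63.69 %

63.7 %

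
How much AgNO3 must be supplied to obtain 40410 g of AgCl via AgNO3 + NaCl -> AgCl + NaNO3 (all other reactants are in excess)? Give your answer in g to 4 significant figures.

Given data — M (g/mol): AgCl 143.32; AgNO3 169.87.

47900 g

n(AgCl) = 40410 / 143.32 = 282.0 mol
n(AgNO3) = (1/1) × 282.0 = 282.0 mol
mass = 282.0 × 169.87 = 47900 g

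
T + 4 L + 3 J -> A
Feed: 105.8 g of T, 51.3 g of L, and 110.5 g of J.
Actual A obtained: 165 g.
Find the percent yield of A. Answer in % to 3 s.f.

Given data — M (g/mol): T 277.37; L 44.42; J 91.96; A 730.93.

78.2 %

n(T) = 105.8 / 277.37 = 0.3814 mol
n(L) = 51.30 / 44.42 = 1.155 mol
n(J) = 110.5 / 91.96 = 1.202 mol
n/ν for T = 0.3814/1 = 0.3814
n/ν for L = 1.155/4 = 0.2888
n/ν for J = 1.202/3 = 0.4007
Smallest n/ν is L → limiting reagent.
theoretical n(A) = (1/4) × 1.155 = 0.2888 mol → 211.1 g
% yield = 165 / 211.1 × 100 = 78.16 %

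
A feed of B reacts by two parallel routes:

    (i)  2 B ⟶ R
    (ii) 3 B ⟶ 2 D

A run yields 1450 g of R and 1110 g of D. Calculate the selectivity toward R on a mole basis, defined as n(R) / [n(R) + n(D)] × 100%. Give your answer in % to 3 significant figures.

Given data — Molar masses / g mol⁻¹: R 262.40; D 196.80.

49.5 %

n(R) = 1450 / 262.40 = 5.526 mol
n(D) = 1110 / 196.80 = 5.640 mol
selectivity = 5.526/(5.526+5.640) × 100 = 49.49 %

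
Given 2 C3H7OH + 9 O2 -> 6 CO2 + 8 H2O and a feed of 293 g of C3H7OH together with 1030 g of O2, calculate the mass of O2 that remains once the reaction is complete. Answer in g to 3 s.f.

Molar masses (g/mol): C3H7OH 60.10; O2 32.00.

n(C3H7OH) = 293.0 / 60.10 = 4.875 mol
n(O2) = 1030 / 32.00 = 32.19 mol
n/ν → C3H7OH: 2.438, O2: 3.577; C3H7OH is limiting.
O2 consumed = (9/2) × 4.875 = 21.94 mol
O2 remaining = 32.19 − 21.94 = 10.25 mol
mass = 10.25 × 32.00 = 328.0 g

328 g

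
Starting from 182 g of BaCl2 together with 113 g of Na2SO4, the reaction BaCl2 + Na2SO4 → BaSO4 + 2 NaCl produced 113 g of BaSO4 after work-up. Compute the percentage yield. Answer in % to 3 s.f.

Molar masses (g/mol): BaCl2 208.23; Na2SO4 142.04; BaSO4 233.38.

60.9 %

n(BaCl2) = 182.0 / 208.23 = 0.8740 mol
n(Na2SO4) = 113.0 / 142.04 = 0.7956 mol
n/ν → BaCl2: 0.8740, Na2SO4: 0.7956; Na2SO4 is limiting.
theoretical n(BaSO4) = (1/1) × 0.7956 = 0.7956 mol → 185.7 g
% yield = 113 / 185.7 × 100 = 60.85 %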